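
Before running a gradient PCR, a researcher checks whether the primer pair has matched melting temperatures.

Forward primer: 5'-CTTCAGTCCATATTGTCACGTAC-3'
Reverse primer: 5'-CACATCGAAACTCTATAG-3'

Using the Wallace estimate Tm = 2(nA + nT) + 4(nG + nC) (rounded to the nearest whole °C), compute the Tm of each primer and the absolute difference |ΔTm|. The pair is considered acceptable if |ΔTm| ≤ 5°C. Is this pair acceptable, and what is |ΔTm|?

|ΔTm| = 16°C; the pair is not acceptable.

Forward: A=5 T=8 G=3 C=7 → Tm = 2·13 + 4·10 = 66°C.
Reverse: A=7 T=4 G=2 C=5 → Tm = 2·11 + 4·7 = 50°C.
|ΔTm| = |66 − 50| = 16°C, > 5°C.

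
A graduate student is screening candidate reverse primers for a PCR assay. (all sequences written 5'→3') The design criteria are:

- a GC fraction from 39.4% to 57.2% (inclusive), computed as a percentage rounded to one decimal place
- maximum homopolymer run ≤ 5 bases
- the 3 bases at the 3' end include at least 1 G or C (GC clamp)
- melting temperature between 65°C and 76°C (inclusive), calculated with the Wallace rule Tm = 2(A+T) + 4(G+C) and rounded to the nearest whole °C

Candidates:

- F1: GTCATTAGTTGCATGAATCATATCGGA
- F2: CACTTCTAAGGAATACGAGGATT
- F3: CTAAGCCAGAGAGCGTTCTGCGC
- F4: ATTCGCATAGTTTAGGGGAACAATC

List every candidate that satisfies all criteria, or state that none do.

F4 only.

F1 (27 nt, A=8 T=9 G=6 C=4): GC 10/27 = 37.0%, outside 39.4–57.2% ✗; longest run = 2 ✓; 3' end GGA has 2 G/C ✓; Tm = 2·17 + 4·10 = 74°C ✓ — fails.
F2 (23 nt, A=8 T=6 G=5 C=4): GC 9/23 = 39.1%, outside 39.4–57.2% ✗; longest run = 2 ✓; 3' end ATT has 0 G/C, need ≥1 ✗; Tm = 2·14 + 4·9 = 64°C, outside 65–76°C ✗ — fails.
F3 (23 nt, A=5 T=4 G=7 C=7): GC 14/23 = 60.9%, outside 39.4–57.2% ✗; longest run = 2 ✓; 3' end CGC has 3 G/C ✓; Tm = 2·9 + 4·14 = 74°C ✓ — fails.
F4 (25 nt, A=8 T=7 G=6 C=4): GC 10/25 = 40.0% ✓; longest run = 4 ✓; 3' end ATC has 1 G/C ✓; Tm = 2·15 + 4·10 = 70°C ✓ — passes.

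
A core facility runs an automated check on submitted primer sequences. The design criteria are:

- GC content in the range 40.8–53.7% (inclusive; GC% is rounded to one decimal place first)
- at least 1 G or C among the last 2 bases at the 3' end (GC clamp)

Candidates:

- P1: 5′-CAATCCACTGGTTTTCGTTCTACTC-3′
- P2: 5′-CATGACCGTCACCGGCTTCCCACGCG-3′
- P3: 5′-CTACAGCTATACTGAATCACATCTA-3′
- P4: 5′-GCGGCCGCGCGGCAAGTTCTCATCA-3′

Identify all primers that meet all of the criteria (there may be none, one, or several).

P1 (25 nt, A=4 T=10 G=3 C=8): GC 11/25 = 44.0% ✓; 3' end TC has 1 G/C ✓ — passes.
P2 (26 nt, A=4 T=4 G=6 C=12): GC 18/26 = 69.2%, outside 40.8–53.7% ✗; 3' end CG has 2 G/C ✓ — fails.
P3 (25 nt, A=9 T=7 G=2 C=7): GC 9/25 = 36.0%, outside 40.8–53.7% ✗; 3' end TA has 0 G/C, need ≥1 ✗ — fails.
P4 (25 nt, A=4 T=4 G=8 C=9): GC 17/25 = 68.0%, outside 40.8–53.7% ✗; 3' end CA has 1 G/C ✓ — fails.

P1 only.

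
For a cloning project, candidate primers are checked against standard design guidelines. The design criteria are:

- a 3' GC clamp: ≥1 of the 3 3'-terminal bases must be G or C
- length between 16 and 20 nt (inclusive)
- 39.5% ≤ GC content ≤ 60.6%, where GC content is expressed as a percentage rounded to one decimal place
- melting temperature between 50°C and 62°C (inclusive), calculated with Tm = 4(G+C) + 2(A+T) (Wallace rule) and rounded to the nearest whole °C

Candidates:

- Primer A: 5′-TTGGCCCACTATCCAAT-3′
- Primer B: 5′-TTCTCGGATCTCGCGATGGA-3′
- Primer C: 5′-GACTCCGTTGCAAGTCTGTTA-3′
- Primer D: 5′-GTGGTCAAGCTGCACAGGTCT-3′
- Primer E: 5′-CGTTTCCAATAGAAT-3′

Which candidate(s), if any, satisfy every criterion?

Primer B only.

Primer A (17 nt, A=4 T=5 G=2 C=6): 3' end AAT has 0 G/C, need ≥1 ✗; length 17 ✓; GC 8/17 = 47.1% ✓; Tm = 2·9 + 4·8 = 50°C ✓ — fails.
Primer B (20 nt, A=3 T=6 G=6 C=5): 3' end GGA has 2 G/C ✓; length 20 ✓; GC 11/20 = 55.0% ✓; Tm = 2·9 + 4·11 = 62°C ✓ — passes.
Primer C (21 nt, A=4 T=7 G=5 C=5): 3' end TTA has 0 G/C, need ≥1 ✗; length 21, outside 16–20 ✗; GC 10/21 = 47.6% ✓; Tm = 2·11 + 4·10 = 62°C ✓ — fails.
Primer D (21 nt, A=4 T=5 G=7 C=5): 3' end TCT has 1 G/C ✓; length 21, outside 16–20 ✗; GC 12/21 = 57.1% ✓; Tm = 2·9 + 4·12 = 66°C, outside 50–62°C ✗ — fails.
Primer E (15 nt, A=5 T=5 G=2 C=3): 3' end AAT has 0 G/C, need ≥1 ✗; length 15, outside 16–20 ✗; GC 5/15 = 33.3%, outside 39.5–60.6% ✗; Tm = 2·10 + 4·5 = 40°C, outside 50–62°C ✗ — fails.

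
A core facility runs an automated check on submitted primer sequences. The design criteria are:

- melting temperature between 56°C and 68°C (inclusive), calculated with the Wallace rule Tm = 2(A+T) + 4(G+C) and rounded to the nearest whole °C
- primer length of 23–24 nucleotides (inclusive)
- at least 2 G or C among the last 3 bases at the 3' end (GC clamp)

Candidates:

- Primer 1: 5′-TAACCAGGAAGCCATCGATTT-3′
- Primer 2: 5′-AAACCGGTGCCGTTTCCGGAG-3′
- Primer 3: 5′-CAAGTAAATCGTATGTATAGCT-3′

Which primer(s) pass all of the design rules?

Primer 1 (21 nt, A=7 T=5 G=4 C=5): Tm = 2·12 + 4·9 = 60°C ✓; length 21, outside 23–24 ✗; 3' end TTT has 0 G/C, need ≥2 ✗ — fails.
Primer 2 (21 nt, A=4 T=4 G=7 C=6): Tm = 2·8 + 4·13 = 68°C ✓; length 21, outside 23–24 ✗; 3' end GAG has 2 G/C ✓ — fails.
Primer 3 (22 nt, A=8 T=7 G=4 C=3): Tm = 2·15 + 4·7 = 58°C ✓; length 22, outside 23–24 ✗; 3' end GCT has 2 G/C ✓ — fails.

None of the candidates satisfy all criteria.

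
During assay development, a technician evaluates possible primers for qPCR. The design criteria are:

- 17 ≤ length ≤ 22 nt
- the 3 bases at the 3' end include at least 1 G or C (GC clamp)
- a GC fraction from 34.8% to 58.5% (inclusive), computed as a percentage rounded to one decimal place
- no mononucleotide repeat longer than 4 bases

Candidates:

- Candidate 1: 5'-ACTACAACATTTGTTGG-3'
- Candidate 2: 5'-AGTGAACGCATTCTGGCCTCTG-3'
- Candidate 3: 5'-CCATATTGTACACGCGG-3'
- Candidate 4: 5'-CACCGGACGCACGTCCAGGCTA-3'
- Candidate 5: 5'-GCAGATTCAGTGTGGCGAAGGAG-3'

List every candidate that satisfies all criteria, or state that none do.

Candidate 1, Candidate 2 and Candidate 3.

Candidate 1 (17 nt, A=5 T=6 G=3 C=3): length 17 ✓; 3' end TGG has 2 G/C ✓; GC 6/17 = 35.3% ✓; longest run = 3 ✓ — passes.
Candidate 2 (22 nt, A=4 T=6 G=6 C=6): length 22 ✓; 3' end CTG has 2 G/C ✓; GC 12/22 = 54.5% ✓; longest run = 2 ✓ — passes.
Candidate 3 (17 nt, A=4 T=4 G=4 C=5): length 17 ✓; 3' end CGG has 3 G/C ✓; GC 9/17 = 52.9% ✓; longest run = 2 ✓ — passes.
Candidate 4 (22 nt, A=5 T=2 G=6 C=9): length 22 ✓; 3' end CTA has 1 G/C ✓; GC 15/22 = 68.2%, outside 34.8–58.5% ✗; longest run = 2 ✓ — fails.
Candidate 5 (23 nt, A=6 T=4 G=10 C=3): length 23, outside 17–22 ✗; 3' end GAG has 2 G/C ✓; GC 13/23 = 56.5% ✓; longest run = 2 ✓ — fails.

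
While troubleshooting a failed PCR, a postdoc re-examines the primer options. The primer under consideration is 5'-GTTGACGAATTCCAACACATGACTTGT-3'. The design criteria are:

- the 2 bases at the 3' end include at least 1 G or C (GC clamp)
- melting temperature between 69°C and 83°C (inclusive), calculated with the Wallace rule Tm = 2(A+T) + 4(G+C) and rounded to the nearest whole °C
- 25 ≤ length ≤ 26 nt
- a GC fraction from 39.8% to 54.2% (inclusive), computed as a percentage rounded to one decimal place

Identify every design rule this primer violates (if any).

Fails: length.

Base counts: A=8, T=8, G=5, C=6 (length 27).
GC clamp: 3' end GT has 1 G/C ✓
Tm: Tm = 2·16 + 4·11 = 76°C ✓
length: length 27, outside 25–26 ✗
GC content: GC 11/27 = 40.7% ✓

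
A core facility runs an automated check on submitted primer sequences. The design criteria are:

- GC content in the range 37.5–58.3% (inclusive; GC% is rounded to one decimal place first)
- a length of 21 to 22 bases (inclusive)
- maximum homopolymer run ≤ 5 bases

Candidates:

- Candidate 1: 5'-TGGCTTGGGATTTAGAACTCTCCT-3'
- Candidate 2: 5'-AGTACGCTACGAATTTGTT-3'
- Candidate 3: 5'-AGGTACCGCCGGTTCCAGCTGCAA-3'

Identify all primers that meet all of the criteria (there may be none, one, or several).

Candidate 1 (24 nt, A=4 T=9 G=6 C=5): GC 11/24 = 45.8% ✓; length 24, outside 21–22 ✗; longest run = 3 ✓ — fails.
Candidate 2 (19 nt, A=5 T=7 G=4 C=3): GC 7/19 = 36.8%, outside 37.5–58.3% ✗; length 19, outside 21–22 ✗; longest run = 3 ✓ — fails.
Candidate 3 (24 nt, A=5 T=4 G=7 C=8): GC 15/24 = 62.5%, outside 37.5–58.3% ✗; length 24, outside 21–22 ✗; longest run = 2 ✓ — fails.

None of the candidates satisfy all criteria.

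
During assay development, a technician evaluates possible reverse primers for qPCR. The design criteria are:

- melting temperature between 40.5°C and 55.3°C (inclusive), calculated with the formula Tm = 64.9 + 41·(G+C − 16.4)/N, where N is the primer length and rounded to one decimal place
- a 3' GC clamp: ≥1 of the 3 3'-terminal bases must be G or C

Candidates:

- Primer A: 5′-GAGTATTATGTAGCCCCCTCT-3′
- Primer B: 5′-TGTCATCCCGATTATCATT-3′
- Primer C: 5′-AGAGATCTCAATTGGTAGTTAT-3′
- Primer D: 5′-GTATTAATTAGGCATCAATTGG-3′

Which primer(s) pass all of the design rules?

Primer A (21 nt, A=4 T=7 G=4 C=6): Tm = 64.9 + 41·(10 − 16.4)/21 = 52.4°C ✓; 3' end TCT has 1 G/C ✓ — passes.
Primer B (19 nt, A=4 T=8 G=2 C=5): Tm = 64.9 + 41·(7 − 16.4)/19 = 44.6°C ✓; 3' end ATT has 0 G/C, need ≥1 ✗ — fails.
Primer C (22 nt, A=7 T=8 G=5 C=2): Tm = 64.9 + 41·(7 − 16.4)/22 = 47.4°C ✓; 3' end TAT has 0 G/C, need ≥1 ✗ — fails.
Primer D (22 nt, A=7 T=8 G=5 C=2): Tm = 64.9 + 41·(7 − 16.4)/22 = 47.4°C ✓; 3' end TGG has 2 G/C ✓ — passes.

Primer A and Primer D.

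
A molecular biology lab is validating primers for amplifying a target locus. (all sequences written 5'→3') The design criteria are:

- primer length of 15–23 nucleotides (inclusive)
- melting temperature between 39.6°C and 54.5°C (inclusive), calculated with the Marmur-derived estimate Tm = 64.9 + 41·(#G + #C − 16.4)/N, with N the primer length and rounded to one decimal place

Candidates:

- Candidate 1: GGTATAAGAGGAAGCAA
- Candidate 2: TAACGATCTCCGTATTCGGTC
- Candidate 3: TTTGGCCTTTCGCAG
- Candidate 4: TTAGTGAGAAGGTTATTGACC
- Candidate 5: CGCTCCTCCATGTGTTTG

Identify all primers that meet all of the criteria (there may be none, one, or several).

Candidate 1, Candidate 2, Candidate 3, Candidate 4 and Candidate 5.

Candidate 1 (17 nt, A=8 T=2 G=6 C=1): length 17 ✓; Tm = 64.9 + 41·(7 − 16.4)/17 = 42.2°C ✓ — passes.
Candidate 2 (21 nt, A=4 T=7 G=4 C=6): length 21 ✓; Tm = 64.9 + 41·(10 − 16.4)/21 = 52.4°C ✓ — passes.
Candidate 3 (15 nt, A=1 T=6 G=4 C=4): length 15 ✓; Tm = 64.9 + 41·(8 − 16.4)/15 = 41.9°C ✓ — passes.
Candidate 4 (21 nt, A=6 T=7 G=6 C=2): length 21 ✓; Tm = 64.9 + 41·(8 − 16.4)/21 = 48.5°C ✓ — passes.
Candidate 5 (18 nt, A=1 T=7 G=4 C=6): length 18 ✓; Tm = 64.9 + 41·(10 − 16.4)/18 = 50.3°C ✓ — passes.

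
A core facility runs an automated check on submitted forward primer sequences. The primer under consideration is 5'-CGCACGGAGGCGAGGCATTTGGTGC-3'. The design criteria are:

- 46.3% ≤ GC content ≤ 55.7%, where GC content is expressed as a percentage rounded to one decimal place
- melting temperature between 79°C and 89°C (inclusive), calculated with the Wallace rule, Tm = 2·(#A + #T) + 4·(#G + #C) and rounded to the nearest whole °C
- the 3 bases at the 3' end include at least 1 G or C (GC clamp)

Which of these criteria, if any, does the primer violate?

Base counts: A=4, T=4, G=11, C=6 (length 25).
GC content: GC 17/25 = 68.0%, outside 46.3–55.7% ✗
Tm: Tm = 2·8 + 4·17 = 84°C ✓
GC clamp: 3' end TGC has 2 G/C ✓

Fails: GC content.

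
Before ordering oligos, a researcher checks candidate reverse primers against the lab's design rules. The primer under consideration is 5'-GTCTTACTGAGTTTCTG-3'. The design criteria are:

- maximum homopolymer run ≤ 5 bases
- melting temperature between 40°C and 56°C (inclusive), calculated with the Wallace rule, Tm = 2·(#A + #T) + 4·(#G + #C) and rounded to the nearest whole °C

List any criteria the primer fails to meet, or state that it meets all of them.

Meets all criteria.

Base counts: A=2, T=8, G=4, C=3 (length 17).
homopolymer run: longest run = 3 ✓
Tm: Tm = 2·10 + 4·7 = 48°C ✓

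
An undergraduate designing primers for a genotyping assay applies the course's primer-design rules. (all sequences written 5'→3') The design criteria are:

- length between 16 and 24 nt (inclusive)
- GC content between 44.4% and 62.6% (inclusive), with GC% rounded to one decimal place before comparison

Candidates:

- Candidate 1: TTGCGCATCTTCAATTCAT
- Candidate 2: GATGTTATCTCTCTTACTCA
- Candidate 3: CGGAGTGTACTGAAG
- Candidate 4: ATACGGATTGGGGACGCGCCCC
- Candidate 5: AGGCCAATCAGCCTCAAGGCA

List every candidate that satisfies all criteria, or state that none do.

Candidate 1 (19 nt, A=4 T=8 G=2 C=5): length 19 ✓; GC 7/19 = 36.8%, outside 44.4–62.6% ✗ — fails.
Candidate 2 (20 nt, A=4 T=9 G=2 C=5): length 20 ✓; GC 7/20 = 35.0%, outside 44.4–62.6% ✗ — fails.
Candidate 3 (15 nt, A=4 T=3 G=6 C=2): length 15, outside 16–24 ✗; GC 8/15 = 53.3% ✓ — fails.
Candidate 4 (22 nt, A=4 T=3 G=8 C=7): length 22 ✓; GC 15/22 = 68.2%, outside 44.4–62.6% ✗ — fails.
Candidate 5 (21 nt, A=7 T=2 G=5 C=7): length 21 ✓; GC 12/21 = 57.1% ✓ — passes.

Candidate 5 only.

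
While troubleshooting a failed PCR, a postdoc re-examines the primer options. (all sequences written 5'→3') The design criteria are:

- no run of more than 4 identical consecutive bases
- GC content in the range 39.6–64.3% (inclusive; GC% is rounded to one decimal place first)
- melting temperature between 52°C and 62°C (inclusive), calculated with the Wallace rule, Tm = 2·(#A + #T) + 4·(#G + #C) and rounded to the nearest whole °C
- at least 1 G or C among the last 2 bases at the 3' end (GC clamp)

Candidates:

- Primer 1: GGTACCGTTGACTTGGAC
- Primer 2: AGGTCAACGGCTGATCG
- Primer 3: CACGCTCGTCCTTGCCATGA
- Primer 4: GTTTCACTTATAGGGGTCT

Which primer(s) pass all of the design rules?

Primer 1 (18 nt, A=3 T=5 G=6 C=4): longest run = 2 ✓; GC 10/18 = 55.6% ✓; Tm = 2·8 + 4·10 = 56°C ✓; 3' end AC has 1 G/C ✓ — passes.
Primer 2 (17 nt, A=4 T=3 G=6 C=4): longest run = 2 ✓; GC 10/17 = 58.8% ✓; Tm = 2·7 + 4·10 = 54°C ✓; 3' end CG has 2 G/C ✓ — passes.
Primer 3 (20 nt, A=3 T=5 G=4 C=8): longest run = 2 ✓; GC 12/20 = 60.0% ✓; Tm = 2·8 + 4·12 = 64°C, outside 52–62°C ✗; 3' end GA has 1 G/C ✓ — fails.
Primer 4 (19 nt, A=3 T=8 G=5 C=3): longest run = 4 ✓; GC 8/19 = 42.1% ✓; Tm = 2·11 + 4·8 = 54°C ✓; 3' end CT has 1 G/C ✓ — passes.

Primer 1, Primer 2 and Primer 4.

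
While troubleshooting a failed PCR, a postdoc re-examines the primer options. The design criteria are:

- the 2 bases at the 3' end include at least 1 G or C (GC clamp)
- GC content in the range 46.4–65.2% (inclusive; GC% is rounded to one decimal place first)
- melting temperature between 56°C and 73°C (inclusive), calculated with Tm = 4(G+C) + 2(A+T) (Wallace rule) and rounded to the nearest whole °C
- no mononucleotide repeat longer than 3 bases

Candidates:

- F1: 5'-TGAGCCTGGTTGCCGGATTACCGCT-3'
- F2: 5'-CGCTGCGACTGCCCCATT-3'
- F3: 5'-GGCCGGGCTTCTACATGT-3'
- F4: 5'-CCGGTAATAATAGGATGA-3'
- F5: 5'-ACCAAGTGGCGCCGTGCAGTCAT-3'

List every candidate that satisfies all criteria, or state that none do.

F3 only.

F1 (25 nt, A=3 T=7 G=8 C=7): 3' end CT has 1 G/C ✓; GC 15/25 = 60.0% ✓; Tm = 2·10 + 4·15 = 80°C, outside 56–73°C ✗; longest run = 2 ✓ — fails.
F2 (18 nt, A=2 T=4 G=4 C=8): 3' end TT has 0 G/C, need ≥1 ✗; GC 12/18 = 66.7%, outside 46.4–65.2% ✗; Tm = 2·6 + 4·12 = 60°C ✓; longest run = 4, exceeds 3 ✗ — fails.
F3 (18 nt, A=2 T=5 G=6 C=5): 3' end GT has 1 G/C ✓; GC 11/18 = 61.1% ✓; Tm = 2·7 + 4·11 = 58°C ✓; longest run = 3 ✓ — passes.
F4 (18 nt, A=7 T=4 G=5 C=2): 3' end GA has 1 G/C ✓; GC 7/18 = 38.9%, outside 46.4–65.2% ✗; Tm = 2·11 + 4·7 = 50°C, outside 56–73°C ✗; longest run = 2 ✓ — fails.
F5 (23 nt, A=5 T=4 G=7 C=7): 3' end AT has 0 G/C, need ≥1 ✗; GC 14/23 = 60.9% ✓; Tm = 2·9 + 4·14 = 74°C, outside 56–73°C ✗; longest run = 2 ✓ — fails.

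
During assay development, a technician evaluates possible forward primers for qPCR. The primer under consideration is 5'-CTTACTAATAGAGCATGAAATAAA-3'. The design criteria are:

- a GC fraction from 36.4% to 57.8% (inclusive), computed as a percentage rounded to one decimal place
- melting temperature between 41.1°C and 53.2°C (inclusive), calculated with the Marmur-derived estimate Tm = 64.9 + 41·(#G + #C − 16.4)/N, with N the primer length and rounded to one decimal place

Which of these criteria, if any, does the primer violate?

Base counts: A=12, T=6, G=3, C=3 (length 24).
GC content: GC 6/24 = 25.0%, outside 36.4–57.8% ✗
Tm: Tm = 64.9 + 41·(6 − 16.4)/24 = 47.1°C ✓

Fails: GC content.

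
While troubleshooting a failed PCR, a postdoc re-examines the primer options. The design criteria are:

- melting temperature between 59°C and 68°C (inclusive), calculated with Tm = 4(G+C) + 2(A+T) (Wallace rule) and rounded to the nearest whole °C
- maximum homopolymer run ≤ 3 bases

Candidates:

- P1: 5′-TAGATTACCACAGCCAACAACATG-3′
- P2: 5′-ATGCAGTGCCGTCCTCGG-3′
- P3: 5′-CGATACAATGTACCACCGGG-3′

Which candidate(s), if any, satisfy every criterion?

P1, P2 and P3.

P1 (24 nt, A=10 T=4 G=3 C=7): Tm = 2·14 + 4·10 = 68°C ✓; longest run = 2 ✓ — passes.
P2 (18 nt, A=2 T=4 G=6 C=6): Tm = 2·6 + 4·12 = 60°C ✓; longest run = 2 ✓ — passes.
P3 (20 nt, A=6 T=3 G=5 C=6): Tm = 2·9 + 4·11 = 62°C ✓; longest run = 3 ✓ — passes.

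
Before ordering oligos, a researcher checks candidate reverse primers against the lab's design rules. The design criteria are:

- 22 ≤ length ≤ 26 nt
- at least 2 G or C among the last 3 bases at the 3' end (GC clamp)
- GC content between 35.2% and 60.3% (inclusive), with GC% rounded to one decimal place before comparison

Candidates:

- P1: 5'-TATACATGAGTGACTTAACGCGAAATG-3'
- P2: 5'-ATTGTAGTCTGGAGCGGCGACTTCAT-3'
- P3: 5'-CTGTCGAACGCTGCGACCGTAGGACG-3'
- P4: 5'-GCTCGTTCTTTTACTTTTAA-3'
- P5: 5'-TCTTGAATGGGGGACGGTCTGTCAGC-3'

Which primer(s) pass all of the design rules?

P5 only.

P1 (27 nt, A=10 T=7 G=6 C=4): length 27, outside 22–26 ✗; 3' end ATG has 1 G/C, need ≥2 ✗; GC 10/27 = 37.0% ✓ — fails.
P2 (26 nt, A=5 T=8 G=8 C=5): length 26 ✓; 3' end CAT has 1 G/C, need ≥2 ✗; GC 13/26 = 50.0% ✓ — fails.
P3 (26 nt, A=5 T=4 G=9 C=8): length 26 ✓; 3' end ACG has 2 G/C ✓; GC 17/26 = 65.4%, outside 35.2–60.3% ✗ — fails.
P4 (20 nt, A=3 T=11 G=2 C=4): length 20, outside 22–26 ✗; 3' end TAA has 0 G/C, need ≥2 ✗; GC 6/20 = 30.0%, outside 35.2–60.3% ✗ — fails.
P5 (26 nt, A=4 T=7 G=10 C=5): length 26 ✓; 3' end AGC has 2 G/C ✓; GC 15/26 = 57.7% ✓ — passes.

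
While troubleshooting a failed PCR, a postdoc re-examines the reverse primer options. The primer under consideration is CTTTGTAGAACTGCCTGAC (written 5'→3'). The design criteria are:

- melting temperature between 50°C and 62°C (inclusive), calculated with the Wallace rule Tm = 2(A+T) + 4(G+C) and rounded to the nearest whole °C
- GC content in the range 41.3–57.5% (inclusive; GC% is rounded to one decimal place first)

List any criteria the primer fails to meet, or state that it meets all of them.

Meets all criteria.

Base counts: A=4, T=6, G=4, C=5 (length 19).
Tm: Tm = 2·10 + 4·9 = 56°C ✓
GC content: GC 9/19 = 47.4% ✓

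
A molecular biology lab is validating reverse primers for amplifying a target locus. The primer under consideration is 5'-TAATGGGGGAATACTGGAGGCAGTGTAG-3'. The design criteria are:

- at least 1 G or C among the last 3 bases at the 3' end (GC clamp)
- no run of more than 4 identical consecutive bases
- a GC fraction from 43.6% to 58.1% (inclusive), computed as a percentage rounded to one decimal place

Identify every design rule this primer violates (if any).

Fails: homopolymer run.

Base counts: A=8, T=6, G=12, C=2 (length 28).
GC clamp: 3' end TAG has 1 G/C ✓
homopolymer run: longest run = 5, exceeds 4 ✗
GC content: GC 14/28 = 50.0% ✓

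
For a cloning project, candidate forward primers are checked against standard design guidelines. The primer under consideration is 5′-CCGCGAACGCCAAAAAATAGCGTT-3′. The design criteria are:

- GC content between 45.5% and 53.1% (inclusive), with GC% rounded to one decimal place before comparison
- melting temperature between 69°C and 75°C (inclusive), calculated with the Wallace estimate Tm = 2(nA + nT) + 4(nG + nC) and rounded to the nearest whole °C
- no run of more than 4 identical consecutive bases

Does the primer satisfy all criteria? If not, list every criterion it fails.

Fails: homopolymer run.

Base counts: A=9, T=3, G=5, C=7 (length 24).
GC content: GC 12/24 = 50.0% ✓
Tm: Tm = 2·12 + 4·12 = 72°C ✓
homopolymer run: longest run = 6, exceeds 4 ✗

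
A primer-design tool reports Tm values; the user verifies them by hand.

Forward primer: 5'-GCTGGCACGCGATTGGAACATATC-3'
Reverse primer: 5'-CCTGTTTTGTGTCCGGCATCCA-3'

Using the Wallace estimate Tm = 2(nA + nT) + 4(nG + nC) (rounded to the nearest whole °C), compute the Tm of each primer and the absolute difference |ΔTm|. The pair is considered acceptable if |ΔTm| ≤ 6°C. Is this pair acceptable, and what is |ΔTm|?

Forward: A=6 T=5 G=7 C=6 → Tm = 2·11 + 4·13 = 74°C.
Reverse: A=2 T=8 G=5 C=7 → Tm = 2·10 + 4·12 = 68°C.
|ΔTm| = |74 − 68| = 6°C, ≤ 6°C.

|ΔTm| = 6°C; the pair is acceptable.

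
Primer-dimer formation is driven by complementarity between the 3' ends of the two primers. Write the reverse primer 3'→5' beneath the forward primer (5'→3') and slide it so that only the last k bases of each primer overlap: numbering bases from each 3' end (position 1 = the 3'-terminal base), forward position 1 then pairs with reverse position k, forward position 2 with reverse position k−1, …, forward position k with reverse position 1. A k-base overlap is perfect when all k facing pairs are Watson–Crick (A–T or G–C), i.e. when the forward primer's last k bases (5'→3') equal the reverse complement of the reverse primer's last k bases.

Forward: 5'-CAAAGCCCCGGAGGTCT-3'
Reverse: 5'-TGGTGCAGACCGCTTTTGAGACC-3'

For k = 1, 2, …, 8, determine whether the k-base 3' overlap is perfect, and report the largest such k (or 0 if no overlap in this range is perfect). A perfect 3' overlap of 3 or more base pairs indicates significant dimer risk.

Longest perfect overlap: 5 complementary base pairs; significant dimer risk (threshold 3).

Last 8 bases (5'→3') — forward …GGAGGTCT, reverse …TTGAGACC.
Reverse complement of the reverse primer's last 8 bases: GGTCTCAA; its first k bases are the reverse complement of the reverse primer's last k bases, so a perfect k-base overlap needs the forward primer's last k bases to equal them.
Comparing (forward last k vs required): k=1: T vs G ✗; k=2: CT vs GG ✗; k=3: TCT vs GGT ✗; k=4: GTCT vs GGTC ✗; k=5: GGTCT vs GGTCT ✓; k=6: AGGTCT vs GGTCTC ✗; k=7: GAGGTCT vs GGTCTCA ✗; k=8: GGAGGTCT vs GGTCTCAA ✗.
Only k = 5 is perfect, so the longest perfect 3' overlap is 5.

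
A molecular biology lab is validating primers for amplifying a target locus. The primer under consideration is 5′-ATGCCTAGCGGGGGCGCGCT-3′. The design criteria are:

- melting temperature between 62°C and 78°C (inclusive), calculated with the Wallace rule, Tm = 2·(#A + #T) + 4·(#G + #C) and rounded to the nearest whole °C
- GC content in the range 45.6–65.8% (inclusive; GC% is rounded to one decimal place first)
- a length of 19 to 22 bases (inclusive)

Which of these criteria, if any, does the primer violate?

Fails: GC content.

Base counts: A=2, T=3, G=9, C=6 (length 20).
Tm: Tm = 2·5 + 4·15 = 70°C ✓
GC content: GC 15/20 = 75.0%, outside 45.6–65.8% ✗
length: length 20 ✓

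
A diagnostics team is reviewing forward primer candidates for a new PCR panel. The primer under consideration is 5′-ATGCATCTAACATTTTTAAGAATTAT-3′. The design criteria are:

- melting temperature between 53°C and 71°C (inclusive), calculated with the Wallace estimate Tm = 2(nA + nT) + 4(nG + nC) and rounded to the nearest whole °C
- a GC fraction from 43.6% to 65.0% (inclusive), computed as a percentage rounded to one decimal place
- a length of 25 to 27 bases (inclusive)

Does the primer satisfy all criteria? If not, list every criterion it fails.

Fails: GC content.

Base counts: A=10, T=11, G=2, C=3 (length 26).
Tm: Tm = 2·21 + 4·5 = 62°C ✓
GC content: GC 5/26 = 19.2%, outside 43.6–65.0% ✗
length: length 26 ✓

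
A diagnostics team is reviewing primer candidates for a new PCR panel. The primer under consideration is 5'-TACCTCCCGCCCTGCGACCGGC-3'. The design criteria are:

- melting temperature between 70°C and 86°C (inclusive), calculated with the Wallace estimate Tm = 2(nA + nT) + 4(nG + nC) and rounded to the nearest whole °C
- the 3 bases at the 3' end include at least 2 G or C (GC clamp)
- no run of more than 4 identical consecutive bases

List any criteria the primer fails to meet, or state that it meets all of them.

Base counts: A=2, T=3, G=5, C=12 (length 22).
Tm: Tm = 2·5 + 4·17 = 78°C ✓
GC clamp: 3' end GGC has 3 G/C ✓
homopolymer run: longest run = 3 ✓

Meets all criteria.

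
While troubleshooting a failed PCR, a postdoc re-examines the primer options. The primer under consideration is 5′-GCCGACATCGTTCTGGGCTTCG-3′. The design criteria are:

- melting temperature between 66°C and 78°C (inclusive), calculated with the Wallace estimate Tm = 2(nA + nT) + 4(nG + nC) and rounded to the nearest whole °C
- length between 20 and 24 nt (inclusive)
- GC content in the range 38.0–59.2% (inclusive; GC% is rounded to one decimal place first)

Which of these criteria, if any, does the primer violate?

Fails: GC content.

Base counts: A=2, T=6, G=7, C=7 (length 22).
Tm: Tm = 2·8 + 4·14 = 72°C ✓
length: length 22 ✓
GC content: GC 14/22 = 63.6%, outside 38.0–59.2% ✗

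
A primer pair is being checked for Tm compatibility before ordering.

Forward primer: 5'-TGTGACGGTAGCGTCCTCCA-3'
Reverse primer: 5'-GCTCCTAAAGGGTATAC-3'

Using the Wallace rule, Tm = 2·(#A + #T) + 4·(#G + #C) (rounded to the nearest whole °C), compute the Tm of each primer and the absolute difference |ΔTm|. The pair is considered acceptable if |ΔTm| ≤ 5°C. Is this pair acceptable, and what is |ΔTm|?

Forward: A=3 T=5 G=6 C=6 → Tm = 2·8 + 4·12 = 64°C.
Reverse: A=5 T=4 G=4 C=4 → Tm = 2·9 + 4·8 = 50°C.
|ΔTm| = |64 − 50| = 14°C, > 5°C.

|ΔTm| = 14°C; the pair is not acceptable.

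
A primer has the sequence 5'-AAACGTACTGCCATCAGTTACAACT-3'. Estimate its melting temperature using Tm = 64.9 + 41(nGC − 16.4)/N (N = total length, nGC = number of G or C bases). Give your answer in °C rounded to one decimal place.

54.4°C

Base counts: A=9, T=6, G=3, C=7; G+C = 10, N = 25.
Tm = 64.9 + 41·(10 − 16.4)/25 = 64.9 + -262.40/25 = 54.4°C.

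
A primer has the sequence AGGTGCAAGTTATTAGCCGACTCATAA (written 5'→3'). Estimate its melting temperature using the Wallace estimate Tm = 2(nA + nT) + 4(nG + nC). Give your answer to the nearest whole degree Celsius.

Base counts: A=9, T=7, G=6, C=5 (length 27).
Tm = 2·(9+7) + 4·(6+5) = 2·16 + 4·11 = 32 + 44 = 76°C.

76°C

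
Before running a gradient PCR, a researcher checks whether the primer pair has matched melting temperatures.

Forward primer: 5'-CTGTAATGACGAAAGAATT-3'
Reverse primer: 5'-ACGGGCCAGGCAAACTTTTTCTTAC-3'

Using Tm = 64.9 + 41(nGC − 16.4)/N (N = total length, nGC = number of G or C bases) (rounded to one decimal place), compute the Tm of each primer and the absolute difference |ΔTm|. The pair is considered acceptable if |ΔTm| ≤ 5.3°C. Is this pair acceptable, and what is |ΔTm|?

|ΔTm| = 15.2°C; the pair is not acceptable.

Forward: G+C = 6, N = 19 → Tm = 64.9 + 41·(6 − 16.4)/19 = 42.5°C.
Reverse: G+C = 12, N = 25 → Tm = 64.9 + 41·(12 − 16.4)/25 = 57.7°C.
|ΔTm| = |42.5 − 57.7| = 15.2°C, > 5.3°C.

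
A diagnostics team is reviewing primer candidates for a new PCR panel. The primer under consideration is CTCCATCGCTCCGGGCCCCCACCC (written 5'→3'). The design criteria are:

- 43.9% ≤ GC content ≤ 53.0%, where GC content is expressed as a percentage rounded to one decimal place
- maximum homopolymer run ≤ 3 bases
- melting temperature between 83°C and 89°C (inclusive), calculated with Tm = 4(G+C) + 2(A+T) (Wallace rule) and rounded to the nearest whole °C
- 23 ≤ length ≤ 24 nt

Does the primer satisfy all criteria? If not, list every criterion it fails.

Base counts: A=2, T=3, G=4, C=15 (length 24).
GC content: GC 19/24 = 79.2%, outside 43.9–53.0% ✗
homopolymer run: longest run = 5, exceeds 3 ✗
Tm: Tm = 2·5 + 4·19 = 86°C ✓
length: length 24 ✓

Fails: GC content, homopolymer run.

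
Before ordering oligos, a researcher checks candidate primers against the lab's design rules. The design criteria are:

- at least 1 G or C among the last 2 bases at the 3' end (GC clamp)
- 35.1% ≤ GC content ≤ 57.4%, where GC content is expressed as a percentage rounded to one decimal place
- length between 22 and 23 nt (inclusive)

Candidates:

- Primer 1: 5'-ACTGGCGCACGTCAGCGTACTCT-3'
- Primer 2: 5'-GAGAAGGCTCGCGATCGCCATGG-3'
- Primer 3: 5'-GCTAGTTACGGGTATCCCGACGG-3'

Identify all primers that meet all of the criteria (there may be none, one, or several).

Primer 1 (23 nt, A=4 T=5 G=6 C=8): 3' end CT has 1 G/C ✓; GC 14/23 = 60.9%, outside 35.1–57.4% ✗; length 23 ✓ — fails.
Primer 2 (23 nt, A=5 T=3 G=9 C=6): 3' end GG has 2 G/C ✓; GC 15/23 = 65.2%, outside 35.1–57.4% ✗; length 23 ✓ — fails.
Primer 3 (23 nt, A=4 T=5 G=8 C=6): 3' end GG has 2 G/C ✓; GC 14/23 = 60.9%, outside 35.1–57.4% ✗; length 23 ✓ — fails.

None of the candidates satisfy all criteria.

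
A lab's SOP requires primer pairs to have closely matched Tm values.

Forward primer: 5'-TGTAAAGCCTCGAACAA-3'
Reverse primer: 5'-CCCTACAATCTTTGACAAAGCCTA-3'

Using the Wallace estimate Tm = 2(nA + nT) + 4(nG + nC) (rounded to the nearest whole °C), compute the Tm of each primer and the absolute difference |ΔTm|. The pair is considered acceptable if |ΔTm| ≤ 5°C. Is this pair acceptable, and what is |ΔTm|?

Forward: A=7 T=3 G=3 C=4 → Tm = 2·10 + 4·7 = 48°C.
Reverse: A=8 T=6 G=2 C=8 → Tm = 2·14 + 4·10 = 68°C.
|ΔTm| = |48 − 68| = 20°C, > 5°C.

|ΔTm| = 20°C; the pair is not acceptable.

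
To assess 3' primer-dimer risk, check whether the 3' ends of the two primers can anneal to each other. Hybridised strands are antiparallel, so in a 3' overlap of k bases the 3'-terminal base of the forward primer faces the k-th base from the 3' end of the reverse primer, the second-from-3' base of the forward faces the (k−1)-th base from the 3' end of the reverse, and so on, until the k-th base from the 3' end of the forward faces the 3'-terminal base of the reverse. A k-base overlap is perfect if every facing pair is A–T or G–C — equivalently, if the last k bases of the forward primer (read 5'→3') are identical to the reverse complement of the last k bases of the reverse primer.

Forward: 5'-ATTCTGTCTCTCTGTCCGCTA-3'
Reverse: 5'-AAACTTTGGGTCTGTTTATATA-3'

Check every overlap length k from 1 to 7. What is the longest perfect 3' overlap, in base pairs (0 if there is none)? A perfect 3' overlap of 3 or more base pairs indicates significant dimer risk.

Last 7 bases (5'→3') — forward …TCCGCTA, reverse …TTATATA.
Reverse complement of the reverse primer's last 7 bases: TATATAA; its first k bases are the reverse complement of the reverse primer's last k bases, so a perfect k-base overlap needs the forward primer's last k bases to equal them.
Comparing (forward last k vs required): k=1: A vs T ✗; k=2: TA vs TA ✓; k=3: CTA vs TAT ✗; k=4: GCTA vs TATA ✗; k=5: CGCTA vs TATAT ✗; k=6: CCGCTA vs TATATA ✗; k=7: TCCGCTA vs TATATAA ✗.
Only k = 2 is perfect, so the longest perfect 3' overlap is 2.

Longest perfect overlap: 2 complementary base pairs; below the dimer-risk threshold (threshold 3).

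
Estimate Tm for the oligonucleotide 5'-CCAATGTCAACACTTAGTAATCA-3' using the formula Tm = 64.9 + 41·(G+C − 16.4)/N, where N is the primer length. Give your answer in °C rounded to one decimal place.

49.9°C

Base counts: A=9, T=6, G=2, C=6; G+C = 8, N = 23.
Tm = 64.9 + 41·(8 − 16.4)/23 = 64.9 + -344.40/23 = 49.9°C.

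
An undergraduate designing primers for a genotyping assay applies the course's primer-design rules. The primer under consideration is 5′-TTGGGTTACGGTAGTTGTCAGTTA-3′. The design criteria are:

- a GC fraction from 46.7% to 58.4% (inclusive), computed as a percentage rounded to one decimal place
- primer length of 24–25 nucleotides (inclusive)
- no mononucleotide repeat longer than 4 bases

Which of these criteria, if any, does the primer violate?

Base counts: A=4, T=10, G=8, C=2 (length 24).
GC content: GC 10/24 = 41.7%, outside 46.7–58.4% ✗
length: length 24 ✓
homopolymer run: longest run = 3 ✓

Fails: GC content.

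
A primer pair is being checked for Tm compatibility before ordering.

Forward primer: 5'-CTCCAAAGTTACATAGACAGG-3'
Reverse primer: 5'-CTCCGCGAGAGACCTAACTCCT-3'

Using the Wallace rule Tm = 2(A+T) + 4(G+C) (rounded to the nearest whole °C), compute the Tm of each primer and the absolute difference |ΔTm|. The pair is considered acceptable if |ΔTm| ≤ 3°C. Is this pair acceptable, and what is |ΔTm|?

Forward: A=8 T=4 G=4 C=5 → Tm = 2·12 + 4·9 = 60°C.
Reverse: A=5 T=4 G=4 C=9 → Tm = 2·9 + 4·13 = 70°C.
|ΔTm| = |60 − 70| = 10°C, > 3°C.

|ΔTm| = 10°C; the pair is not acceptable.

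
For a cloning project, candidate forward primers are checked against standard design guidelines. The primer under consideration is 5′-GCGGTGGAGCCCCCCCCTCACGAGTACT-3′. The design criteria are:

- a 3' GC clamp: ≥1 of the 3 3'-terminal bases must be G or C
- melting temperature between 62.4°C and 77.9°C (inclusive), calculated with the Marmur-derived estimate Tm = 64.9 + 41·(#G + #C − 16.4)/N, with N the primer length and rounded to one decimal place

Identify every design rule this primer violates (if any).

Meets all criteria.

Base counts: A=4, T=4, G=8, C=12 (length 28).
GC clamp: 3' end ACT has 1 G/C ✓
Tm: Tm = 64.9 + 41·(20 − 16.4)/28 = 70.2°C ✓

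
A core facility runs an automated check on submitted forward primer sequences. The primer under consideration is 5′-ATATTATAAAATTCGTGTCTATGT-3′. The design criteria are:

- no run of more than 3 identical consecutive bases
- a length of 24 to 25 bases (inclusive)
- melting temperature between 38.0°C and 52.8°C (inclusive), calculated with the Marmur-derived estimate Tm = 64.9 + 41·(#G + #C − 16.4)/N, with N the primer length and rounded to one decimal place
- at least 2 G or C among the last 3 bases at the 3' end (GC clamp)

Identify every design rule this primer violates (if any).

Fails: homopolymer run, GC clamp.

Base counts: A=8, T=11, G=3, C=2 (length 24).
homopolymer run: longest run = 4, exceeds 3 ✗
length: length 24 ✓
Tm: Tm = 64.9 + 41·(5 − 16.4)/24 = 45.4°C ✓
GC clamp: 3' end TGT has 1 G/C, need ≥2 ✗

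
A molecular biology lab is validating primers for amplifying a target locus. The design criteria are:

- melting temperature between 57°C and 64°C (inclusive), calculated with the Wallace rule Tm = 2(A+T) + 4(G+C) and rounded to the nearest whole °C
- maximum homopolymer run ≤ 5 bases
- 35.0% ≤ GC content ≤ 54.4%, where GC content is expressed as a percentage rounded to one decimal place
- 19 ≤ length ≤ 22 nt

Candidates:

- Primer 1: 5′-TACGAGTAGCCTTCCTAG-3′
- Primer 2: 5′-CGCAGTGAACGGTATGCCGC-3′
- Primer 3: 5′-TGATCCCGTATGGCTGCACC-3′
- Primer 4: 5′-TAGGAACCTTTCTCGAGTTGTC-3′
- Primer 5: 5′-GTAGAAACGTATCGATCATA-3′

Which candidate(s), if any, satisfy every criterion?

Primer 4 only.

Primer 1 (18 nt, A=4 T=5 G=4 C=5): Tm = 2·9 + 4·9 = 54°C, outside 57–64°C ✗; longest run = 2 ✓; GC 9/18 = 50.0% ✓; length 18, outside 19–22 ✗ — fails.
Primer 2 (20 nt, A=4 T=3 G=7 C=6): Tm = 2·7 + 4·13 = 66°C, outside 57–64°C ✗; longest run = 2 ✓; GC 13/20 = 65.0%, outside 35.0–54.4% ✗; length 20 ✓ — fails.
Primer 3 (20 nt, A=3 T=5 G=5 C=7): Tm = 2·8 + 4·12 = 64°C ✓; longest run = 3 ✓; GC 12/20 = 60.0%, outside 35.0–54.4% ✗; length 20 ✓ — fails.
Primer 4 (22 nt, A=4 T=8 G=5 C=5): Tm = 2·12 + 4·10 = 64°C ✓; longest run = 3 ✓; GC 10/22 = 45.5% ✓; length 22 ✓ — passes.
Primer 5 (20 nt, A=8 T=5 G=4 C=3): Tm = 2·13 + 4·7 = 54°C, outside 57–64°C ✗; longest run = 3 ✓; GC 7/20 = 35.0% ✓; length 20 ✓ — fails.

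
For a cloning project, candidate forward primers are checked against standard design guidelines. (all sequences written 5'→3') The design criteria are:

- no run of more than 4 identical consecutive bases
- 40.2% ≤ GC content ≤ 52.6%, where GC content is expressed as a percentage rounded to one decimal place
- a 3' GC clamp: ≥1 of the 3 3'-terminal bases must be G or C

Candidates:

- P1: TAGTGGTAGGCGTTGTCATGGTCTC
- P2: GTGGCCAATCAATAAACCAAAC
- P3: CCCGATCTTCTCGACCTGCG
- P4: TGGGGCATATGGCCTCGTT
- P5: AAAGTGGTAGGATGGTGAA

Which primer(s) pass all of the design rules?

P1 (25 nt, A=3 T=9 G=9 C=4): longest run = 2 ✓; GC 13/25 = 52.0% ✓; 3' end CTC has 2 G/C ✓ — passes.
P2 (22 nt, A=10 T=3 G=3 C=6): longest run = 3 ✓; GC 9/22 = 40.9% ✓; 3' end AAC has 1 G/C ✓ — passes.
P3 (20 nt, A=2 T=5 G=4 C=9): longest run = 3 ✓; GC 13/20 = 65.0%, outside 40.2–52.6% ✗; 3' end GCG has 3 G/C ✓ — fails.
P4 (19 nt, A=2 T=6 G=7 C=4): longest run = 4 ✓; GC 11/19 = 57.9%, outside 40.2–52.6% ✗; 3' end GTT has 1 G/C ✓ — fails.
P5 (19 nt, A=7 T=4 G=8 C=0): longest run = 3 ✓; GC 8/19 = 42.1% ✓; 3' end GAA has 1 G/C ✓ — passes.

P1, P2 and P5.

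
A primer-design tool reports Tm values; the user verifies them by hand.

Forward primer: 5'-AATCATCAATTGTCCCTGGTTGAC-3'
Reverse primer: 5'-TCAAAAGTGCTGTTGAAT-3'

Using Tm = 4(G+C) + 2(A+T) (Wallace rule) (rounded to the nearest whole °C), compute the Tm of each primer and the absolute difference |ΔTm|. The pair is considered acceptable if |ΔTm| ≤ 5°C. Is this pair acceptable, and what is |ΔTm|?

|ΔTm| = 20°C; the pair is not acceptable.

Forward: A=6 T=8 G=4 C=6 → Tm = 2·14 + 4·10 = 68°C.
Reverse: A=6 T=6 G=4 C=2 → Tm = 2·12 + 4·6 = 48°C.
|ΔTm| = |68 − 48| = 20°C, > 5°C.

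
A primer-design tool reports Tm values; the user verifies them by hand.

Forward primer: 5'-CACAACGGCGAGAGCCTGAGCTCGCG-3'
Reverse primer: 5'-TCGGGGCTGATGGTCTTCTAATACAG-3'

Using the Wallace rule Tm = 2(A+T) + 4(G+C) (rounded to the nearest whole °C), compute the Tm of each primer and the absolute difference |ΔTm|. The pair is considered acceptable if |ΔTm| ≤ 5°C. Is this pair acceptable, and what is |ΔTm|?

|ΔTm| = 10°C; the pair is not acceptable.

Forward: A=6 T=2 G=9 C=9 → Tm = 2·8 + 4·18 = 88°C.
Reverse: A=5 T=8 G=8 C=5 → Tm = 2·13 + 4·13 = 78°C.
|ΔTm| = |88 − 78| = 10°C, > 5°C.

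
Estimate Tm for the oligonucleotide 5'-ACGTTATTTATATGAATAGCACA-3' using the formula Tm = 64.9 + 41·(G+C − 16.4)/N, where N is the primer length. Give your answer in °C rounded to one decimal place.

Base counts: A=9, T=8, G=3, C=3; G+C = 6, N = 23.
Tm = 64.9 + 41·(6 − 16.4)/23 = 64.9 + -426.40/23 = 46.4°C.

46.4°C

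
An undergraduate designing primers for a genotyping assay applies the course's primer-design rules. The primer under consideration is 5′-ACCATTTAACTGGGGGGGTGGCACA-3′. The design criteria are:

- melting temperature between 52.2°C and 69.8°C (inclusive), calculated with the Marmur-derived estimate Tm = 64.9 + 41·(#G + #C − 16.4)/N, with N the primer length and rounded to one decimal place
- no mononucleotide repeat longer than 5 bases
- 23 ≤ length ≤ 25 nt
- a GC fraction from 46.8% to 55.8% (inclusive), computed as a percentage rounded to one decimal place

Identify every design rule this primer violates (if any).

Fails: homopolymer run, GC content.

Base counts: A=6, T=5, G=9, C=5 (length 25).
Tm: Tm = 64.9 + 41·(14 − 16.4)/25 = 61.0°C ✓
homopolymer run: longest run = 7, exceeds 5 ✗
length: length 25 ✓
GC content: GC 14/25 = 56.0%, outside 46.8–55.8% ✗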